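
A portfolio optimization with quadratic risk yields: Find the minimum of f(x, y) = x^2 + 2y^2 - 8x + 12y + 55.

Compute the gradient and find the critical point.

f(x,y) = x^2 + 2y^2 - 8x + 12y + 55
df/dx = 2x + (-8) = 0  =>  x = 4
df/dy = 4y + (12) = 0  =>  y = -3
f(4, -3) = 1*(4)^2 + 2*(-3)^2 + -8*(4) + 12*(-3) + 55 = 21
Hessian is diagonal with entries 2, 4 > 0, so this is a minimum.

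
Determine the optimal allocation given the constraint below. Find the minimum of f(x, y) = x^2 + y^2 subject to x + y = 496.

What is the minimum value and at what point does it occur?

Substitute y = 496 - x into f(x,y) = x^2 + y^2:
g(x) = x^2 + (496 - x)^2 = 2x^2 - 992x + 246016
g'(x) = 4x - 992 = 0  =>  x = 248
y = 496 - 248 = 248
Minimum value = 248^2 + 248^2 = 123008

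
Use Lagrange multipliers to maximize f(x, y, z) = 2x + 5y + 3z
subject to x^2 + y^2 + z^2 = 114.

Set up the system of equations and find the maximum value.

Lagrange conditions: 2 = 2*lambda*x, 5 = 2*lambda*y, 3 = 2*lambda*z
So x:2 = y:5 = z:3, i.e. x = 2t, y = 5t, z = 3t
Constraint: t^2*(2^2 + 5^2 + 3^2) = 114
  t^2 * 38 = 114  =>  t = sqrt(3)
Maximum = 2*2t + 5*5t + 3*3t = 38*sqrt(3) = sqrt(4332)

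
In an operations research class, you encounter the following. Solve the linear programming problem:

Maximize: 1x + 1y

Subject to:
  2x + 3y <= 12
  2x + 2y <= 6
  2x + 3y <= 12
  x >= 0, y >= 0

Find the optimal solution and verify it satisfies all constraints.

Feasible vertices: (0, 0), (0, 3), (3, 0)
Objective 1x + 1y at each vertex:
  (0, 0): 0
  (0, 3): 3
  (3, 0): 3
Maximum is 3 at (0, 3).
Verify constraints at (x, y) = (0, 3):
  2*0 + 3*3 = 9 <= 12
  2*0 + 2*3 = 6 <= 6 (active)
  2*0 + 3*3 = 9 <= 12
  x = 0 >= 0, y = 3 >= 0. All constraints satisfied.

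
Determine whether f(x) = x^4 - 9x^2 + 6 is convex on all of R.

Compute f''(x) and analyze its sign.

f(x) = x^4 - 9x^2 + 6
f'(x) = 4x^3 + -18x
f''(x) = 12x^2 + -18
f''(0) = -18 < 0, so not convex near x = 0
Therefore, f is not globally convex on R.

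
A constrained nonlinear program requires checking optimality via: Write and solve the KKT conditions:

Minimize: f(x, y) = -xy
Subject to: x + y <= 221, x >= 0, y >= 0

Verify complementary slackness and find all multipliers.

Problem: min -xy s.t. x + y <= 221 (multiplier lambda), x >= 0 (mu_x), y >= 0 (mu_y)
KKT stationarity: -y + lambda - mu_x = 0, -x + lambda - mu_y = 0, with lambda, mu_x, mu_y >= 0
Complementary slackness: lambda*(x + y - 221) = 0, mu_x*x = 0, mu_y*y = 0
If lambda = 0: y = -mu_x <= 0 and x = -mu_y <= 0 force x = y = 0 with f = 0; but x = y = 221/2 is feasible with f = -48841/4 < 0, so this is not the minimum. Hence lambda > 0 and x + y = 221.
Try x > 0, y > 0 (so mu_x = mu_y = 0): y = lambda, x = lambda => x = y = lambda
x + y = 221 => 2*lambda = 221 => lambda = 221/2
x* = y* = 221/2 > 0, consistent with mu_x = mu_y = 0.
(Any feasible point with x = 0 or y = 0 has f = 0 > -48841/4, so the minimum is not on those boundaries.)
min(-xy) = -48841/4 (i.e. max xy = 48841/4)
Multipliers: lambda = 221/2, mu_x = 0, mu_y = 0
Complementary slackness: lambda*(x + y - 221) = 221/2*(221/2 + 221/2 - 221) = 0, mu_x*x = 0*221/2 = 0, mu_y*y = 0*221/2 = 0. Satisfied.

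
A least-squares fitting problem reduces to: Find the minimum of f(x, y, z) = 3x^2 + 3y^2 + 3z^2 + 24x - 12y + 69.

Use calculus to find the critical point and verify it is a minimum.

f(x,y,z) = 3x^2 + 3y^2 + 3z^2 + 24x - 12y + 69
df/dx = 6x + (24) = 0 => x = -4
df/dy = 6y + (-12) = 0 => y = 2
df/dz = 6z + (0) = 0 => z = 0
f(-4,2,0) = 3*(-4)^2 + 3*(2)^2 + 3*(0)^2 + 24*(-4) + -12*(2) + 69 = 9
Hessian is diagonal with entries 6, 6, 6 > 0, confirmed minimum.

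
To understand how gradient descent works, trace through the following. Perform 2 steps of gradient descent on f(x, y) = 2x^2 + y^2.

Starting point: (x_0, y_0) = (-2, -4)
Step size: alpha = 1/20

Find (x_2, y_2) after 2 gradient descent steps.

f(x,y) = 2x^2 + y^2
grad_x = 4x + 0y, grad_y = 2y + 0x
Step 1: grad = (-8, -8), (-8/5, -18/5)
Step 2: grad = (-32/5, -36/5), (-32/25, -81/25)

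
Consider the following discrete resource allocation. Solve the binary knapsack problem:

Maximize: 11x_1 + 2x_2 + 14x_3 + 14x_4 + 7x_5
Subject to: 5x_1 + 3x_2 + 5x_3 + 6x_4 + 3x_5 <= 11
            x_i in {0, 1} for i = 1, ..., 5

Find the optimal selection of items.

Items: item 1 (v=11, w=5), item 2 (v=2, w=3), item 3 (v=14, w=5), item 4 (v=14, w=6), item 5 (v=7, w=3)
Capacity: 11
Checking all 32 subsets (w = total weight, v = total value):
  {}: w = 0, v = 0
  {1}: w = 5, v = 11
  {2}: w = 3, v = 2
  {3}: w = 5, v = 14
  {4}: w = 6, v = 14
  {5}: w = 3, v = 7
  {1, 2}: w = 8, v = 13
  {1, 3}: w = 10, v = 25
  {1, 4}: w = 11, v = 25
  {1, 5}: w = 8, v = 18
  {2, 3}: w = 8, v = 16
  {2, 4}: w = 9, v = 16
  {2, 5}: w = 6, v = 9
  {3, 4}: w = 11, v = 28
  {3, 5}: w = 8, v = 21
  {4, 5}: w = 9, v = 21
  {1, 2, 3}: w = 13 > 11, infeasible
  {1, 2, 4}: w = 14 > 11, infeasible
  {1, 2, 5}: w = 11, v = 20
  {1, 3, 4}: w = 16 > 11, infeasible
  {1, 3, 5}: w = 13 > 11, infeasible
  {1, 4, 5}: w = 14 > 11, infeasible
  {2, 3, 4}: w = 14 > 11, infeasible
  {2, 3, 5}: w = 11, v = 23
  {2, 4, 5}: w = 12 > 11, infeasible
  {3, 4, 5}: w = 14 > 11, infeasible
  {1, 2, 3, 4}: w = 19 > 11, infeasible
  {1, 2, 3, 5}: w = 16 > 11, infeasible
  {1, 2, 4, 5}: w = 17 > 11, infeasible
  {1, 3, 4, 5}: w = 19 > 11, infeasible
  {2, 3, 4, 5}: w = 17 > 11, infeasible
  {1, 2, 3, 4, 5}: w = 22 > 11, infeasible
Best feasible subset: items [3, 4]
Total weight: 11 <= 11, total value: 28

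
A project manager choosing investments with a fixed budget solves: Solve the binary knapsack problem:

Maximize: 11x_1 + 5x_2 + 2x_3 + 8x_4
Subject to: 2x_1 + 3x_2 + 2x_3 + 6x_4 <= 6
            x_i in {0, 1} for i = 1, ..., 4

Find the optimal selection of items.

Items: item 1 (v=11, w=2), item 2 (v=5, w=3), item 3 (v=2, w=2), item 4 (v=8, w=6)
Capacity: 6
Checking all 16 subsets (w = total weight, v = total value):
  {}: w = 0, v = 0
  {1}: w = 2, v = 11
  {2}: w = 3, v = 5
  {3}: w = 2, v = 2
  {4}: w = 6, v = 8
  {1, 2}: w = 5, v = 16
  {1, 3}: w = 4, v = 13
  {1, 4}: w = 8 > 6, infeasible
  {2, 3}: w = 5, v = 7
  {2, 4}: w = 9 > 6, infeasible
  {3, 4}: w = 8 > 6, infeasible
  {1, 2, 3}: w = 7 > 6, infeasible
  {1, 2, 4}: w = 11 > 6, infeasible
  {1, 3, 4}: w = 10 > 6, infeasible
  {2, 3, 4}: w = 11 > 6, infeasible
  {1, 2, 3, 4}: w = 13 > 6, infeasible
Best feasible subset: items [1, 2]
Total weight: 5 <= 6, total value: 16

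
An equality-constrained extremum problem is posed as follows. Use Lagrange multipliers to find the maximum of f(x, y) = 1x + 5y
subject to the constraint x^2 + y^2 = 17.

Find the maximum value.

Set up Lagrange conditions: grad f = lambda * grad g
  1 = 2*lambda*x
  5 = 2*lambda*y
From these: x/y = 1/5, so x = 1t, y = 5t for some t.
Substitute into constraint: (1t)^2 + (5t)^2 = 17
  t^2 * 26 = 17
  t = sqrt(17/26)
Maximum = 1*x + 5*y = (1^2 + 5^2)*t = 26 * sqrt(17/26) = sqrt(442)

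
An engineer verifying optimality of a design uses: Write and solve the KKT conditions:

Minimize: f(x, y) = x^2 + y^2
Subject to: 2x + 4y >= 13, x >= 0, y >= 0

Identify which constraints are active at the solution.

KKT conditions for min x^2 + y^2 s.t. 2x + 4y >= 13, x >= 0, y >= 0:
Stationarity: 2x = mu*2 + mu_x, 2y = mu*4 + mu_y, with mu, mu_x, mu_y >= 0
Complementary slackness: mu*(2x + 4y - 13) = 0, mu_x*x = 0, mu_y*y = 0
(0, 0) is infeasible (2*0 + 4*0 < 13), so if mu = 0 stationarity would force x = mu_x/2 >= 0, y = mu_y/2 >= 0 with mu_x*x = mu_y*y = 0, i.e. x = y = 0: contradiction. Hence mu > 0 and 2x + 4y = 13 is active.
Try x > 0, y > 0 (so mu_x = mu_y = 0): x = 2*mu/2, y = 4*mu/2
Substitute: 2*(2*mu/2) + 4*(4*mu/2) = 13
  mu*20/2 = 13 => mu = 13/10
x* = 13/10 > 0, y* = 13/5 > 0, consistent with mu_x = mu_y = 0.
f is convex and the constraints are linear, so this KKT point is the global minimum.
f* = 169/20
Active constraints: 2x + 4y >= 13 (holds with equality, mu = 13/10 > 0); x >= 0 and y >= 0 are inactive (mu_x = mu_y = 0).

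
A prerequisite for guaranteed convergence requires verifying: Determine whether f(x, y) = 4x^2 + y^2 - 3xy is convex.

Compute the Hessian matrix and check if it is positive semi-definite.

f(x,y) = 4x^2 + y^2 - 3xy
Hessian H = [[8, -3], [-3, 2]]
trace(H) = 10, det(H) = 7
Eigenvalues: (10 +/- sqrt(72)) / 2 = 9.243, 0.7574
Since both eigenvalues > 0, f is convex.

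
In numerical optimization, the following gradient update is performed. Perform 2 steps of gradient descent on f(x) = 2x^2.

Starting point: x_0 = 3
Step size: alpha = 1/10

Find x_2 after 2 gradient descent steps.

f(x) = 2x^2, f'(x) = 4x + (0)
Step 1: f'(3) = 12, x_1 = 3 - 1/10 * 12 = 9/5
Step 2: f'(9/5) = 36/5, x_2 = 9/5 - 1/10 * 36/5 = 27/25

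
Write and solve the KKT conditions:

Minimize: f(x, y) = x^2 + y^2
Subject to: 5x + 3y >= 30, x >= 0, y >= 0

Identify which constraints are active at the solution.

KKT conditions for min x^2 + y^2 s.t. 5x + 3y >= 30, x >= 0, y >= 0:
Stationarity: 2x = mu*5 + mu_x, 2y = mu*3 + mu_y, with mu, mu_x, mu_y >= 0
Complementary slackness: mu*(5x + 3y - 30) = 0, mu_x*x = 0, mu_y*y = 0
(0, 0) is infeasible (5*0 + 3*0 < 30), so if mu = 0 stationarity would force x = mu_x/2 >= 0, y = mu_y/2 >= 0 with mu_x*x = mu_y*y = 0, i.e. x = y = 0: contradiction. Hence mu > 0 and 5x + 3y = 30 is active.
Try x > 0, y > 0 (so mu_x = mu_y = 0): x = 5*mu/2, y = 3*mu/2
Substitute: 5*(5*mu/2) + 3*(3*mu/2) = 30
  mu*34/2 = 30 => mu = 30/17
x* = 75/17 > 0, y* = 45/17 > 0, consistent with mu_x = mu_y = 0.
f is convex and the constraints are linear, so this KKT point is the global minimum.
f* = 450/17
Active constraints: 5x + 3y >= 30 (holds with equality, mu = 30/17 > 0); x >= 0 and y >= 0 are inactive (mu_x = mu_y = 0).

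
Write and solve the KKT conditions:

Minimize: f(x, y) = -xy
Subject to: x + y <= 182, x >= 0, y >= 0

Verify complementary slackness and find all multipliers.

Problem: min -xy s.t. x + y <= 182 (multiplier lambda), x >= 0 (mu_x), y >= 0 (mu_y)
KKT stationarity: -y + lambda - mu_x = 0, -x + lambda - mu_y = 0, with lambda, mu_x, mu_y >= 0
Complementary slackness: lambda*(x + y - 182) = 0, mu_x*x = 0, mu_y*y = 0
If lambda = 0: y = -mu_x <= 0 and x = -mu_y <= 0 force x = y = 0 with f = 0; but x = y = 91 is feasible with f = -8281 < 0, so this is not the minimum. Hence lambda > 0 and x + y = 182.
Try x > 0, y > 0 (so mu_x = mu_y = 0): y = lambda, x = lambda => x = y = lambda
x + y = 182 => 2*lambda = 182 => lambda = 91
x* = y* = 91 > 0, consistent with mu_x = mu_y = 0.
(Any feasible point with x = 0 or y = 0 has f = 0 > -8281, so the minimum is not on those boundaries.)
min(-xy) = -8281 (i.e. max xy = 8281)
Multipliers: lambda = 91, mu_x = 0, mu_y = 0
Complementary slackness: lambda*(x + y - 182) = 91*(91 + 91 - 182) = 0, mu_x*x = 0*91 = 0, mu_y*y = 0*91 = 0. Satisfied.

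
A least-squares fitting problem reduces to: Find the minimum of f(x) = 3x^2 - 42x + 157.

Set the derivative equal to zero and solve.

f(x) = 3x^2 - 42x + 157
f'(x) = 6x + (-42) = 0
x = 42/6 = 7
f(7) = 10
Since f''(x) = 6 > 0, this is a minimum.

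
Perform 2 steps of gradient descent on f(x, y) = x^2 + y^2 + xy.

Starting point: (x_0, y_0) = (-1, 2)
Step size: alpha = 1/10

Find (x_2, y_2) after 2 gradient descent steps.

f(x,y) = x^2 + y^2 + xy
grad_x = 2x + 1y, grad_y = 2y + 1x
Step 1: grad = (0, 3), (-1, 17/10)
Step 2: grad = (-3/10, 12/5), (-97/100, 73/50)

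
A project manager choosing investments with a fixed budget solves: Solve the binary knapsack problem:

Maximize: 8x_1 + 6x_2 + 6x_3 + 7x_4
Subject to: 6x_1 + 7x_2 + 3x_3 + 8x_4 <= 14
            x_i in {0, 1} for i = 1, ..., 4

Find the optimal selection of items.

Items: item 1 (v=8, w=6), item 2 (v=6, w=7), item 3 (v=6, w=3), item 4 (v=7, w=8)
Capacity: 14
Checking all 16 subsets (w = total weight, v = total value):
  {}: w = 0, v = 0
  {1}: w = 6, v = 8
  {2}: w = 7, v = 6
  {3}: w = 3, v = 6
  {4}: w = 8, v = 7
  {1, 2}: w = 13, v = 14
  {1, 3}: w = 9, v = 14
  {1, 4}: w = 14, v = 15
  {2, 3}: w = 10, v = 12
  {2, 4}: w = 15 > 14, infeasible
  {3, 4}: w = 11, v = 13
  {1, 2, 3}: w = 16 > 14, infeasible
  {1, 2, 4}: w = 21 > 14, infeasible
  {1, 3, 4}: w = 17 > 14, infeasible
  {2, 3, 4}: w = 18 > 14, infeasible
  {1, 2, 3, 4}: w = 24 > 14, infeasible
Best feasible subset: items [1, 4]
Total weight: 14 <= 14, total value: 15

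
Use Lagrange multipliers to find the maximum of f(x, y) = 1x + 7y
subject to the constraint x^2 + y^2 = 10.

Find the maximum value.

Set up Lagrange conditions: grad f = lambda * grad g
  1 = 2*lambda*x
  7 = 2*lambda*y
From these: x/y = 1/7, so x = 1t, y = 7t for some t.
Substitute into constraint: (1t)^2 + (7t)^2 = 10
  t^2 * 50 = 10
  t = sqrt(10/50)
Maximum = 1*x + 7*y = (1^2 + 7^2)*t = 50 * sqrt(10/50) = sqrt(500)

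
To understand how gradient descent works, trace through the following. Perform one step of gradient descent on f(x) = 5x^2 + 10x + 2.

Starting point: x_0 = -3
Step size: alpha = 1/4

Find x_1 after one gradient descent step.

f(x) = 5x^2 + 10x + 2
f'(x) = 10x + 10
f'(-3) = 10*-3 + (10) = -20
x_1 = x_0 - alpha * f'(x_0) = -3 - 1/4 * -20 = 2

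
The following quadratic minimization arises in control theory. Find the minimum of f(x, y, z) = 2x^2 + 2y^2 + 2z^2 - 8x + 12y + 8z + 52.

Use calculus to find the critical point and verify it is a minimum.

f(x,y,z) = 2x^2 + 2y^2 + 2z^2 - 8x + 12y + 8z + 52
df/dx = 4x + (-8) = 0 => x = 2
df/dy = 4y + (12) = 0 => y = -3
df/dz = 4z + (8) = 0 => z = -2
f(2,-3,-2) = 2*(2)^2 + 2*(-3)^2 + 2*(-2)^2 + -8*(2) + 12*(-3) + 8*(-2) + 52 = 18
Hessian is diagonal with entries 4, 4, 4 > 0, confirmed minimum.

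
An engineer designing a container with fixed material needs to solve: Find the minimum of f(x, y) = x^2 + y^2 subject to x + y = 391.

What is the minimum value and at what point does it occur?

Substitute y = 391 - x into f(x,y) = x^2 + y^2:
g(x) = x^2 + (391 - x)^2 = 2x^2 - 782x + 152881
g'(x) = 4x - 782 = 0  =>  x = 391/2
y = 391 - 391/2 = 391/2
Minimum value = (391/2)^2 + (391/2)^2 = 152881/2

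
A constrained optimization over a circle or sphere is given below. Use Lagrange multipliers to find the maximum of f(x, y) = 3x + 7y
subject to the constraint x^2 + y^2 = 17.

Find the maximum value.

Set up Lagrange conditions: grad f = lambda * grad g
  3 = 2*lambda*x
  7 = 2*lambda*y
From these: x/y = 3/7, so x = 3t, y = 7t for some t.
Substitute into constraint: (3t)^2 + (7t)^2 = 17
  t^2 * 58 = 17
  t = sqrt(17/58)
Maximum = 3*x + 7*y = (3^2 + 7^2)*t = 58 * sqrt(17/58) = sqrt(986)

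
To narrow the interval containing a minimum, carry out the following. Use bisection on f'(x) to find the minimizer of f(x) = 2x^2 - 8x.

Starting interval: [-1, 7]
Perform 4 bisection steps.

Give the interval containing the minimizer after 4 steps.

Finding critical point of f(x) = 2x^2 - 8x using bisection on f'(x) = 4x + -8.
f'(x) = 0 when x = 2.
Starting interval: [-1, 7]
Step 1: mid = 3, f'(mid) = 4, new interval = [-1, 3]
Step 2: mid = 1, f'(mid) = -4, new interval = [1, 3]
Step 3: mid = 2, f'(mid) = 0, new interval = [2, 2]
Step 4: mid = 2, f'(mid) = 0, new interval = [2, 2]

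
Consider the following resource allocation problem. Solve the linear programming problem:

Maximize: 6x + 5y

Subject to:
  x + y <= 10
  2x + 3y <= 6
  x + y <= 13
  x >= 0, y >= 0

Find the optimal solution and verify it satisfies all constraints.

Feasible vertices: (0, 0), (0, 2), (3, 0)
Objective 6x + 5y at each vertex:
  (0, 0): 0
  (0, 2): 10
  (3, 0): 18
Maximum is 18 at (3, 0).
Verify constraints at (x, y) = (3, 0):
  1*3 + 1*0 = 3 <= 10
  2*3 + 3*0 = 6 <= 6 (active)
  1*3 + 1*0 = 3 <= 13
  x = 3 >= 0, y = 0 >= 0. All constraints satisfied.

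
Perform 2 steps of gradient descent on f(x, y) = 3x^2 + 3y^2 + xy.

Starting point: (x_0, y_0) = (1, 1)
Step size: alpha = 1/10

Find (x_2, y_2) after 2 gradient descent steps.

f(x,y) = 3x^2 + 3y^2 + xy
grad_x = 6x + 1y, grad_y = 6y + 1x
Step 1: grad = (7, 7), (3/10, 3/10)
Step 2: grad = (21/10, 21/10), (9/100, 9/100)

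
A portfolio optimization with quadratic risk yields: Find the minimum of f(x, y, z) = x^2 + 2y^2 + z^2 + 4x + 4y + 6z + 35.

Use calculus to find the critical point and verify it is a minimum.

f(x,y,z) = x^2 + 2y^2 + z^2 + 4x + 4y + 6z + 35
df/dx = 2x + (4) = 0 => x = -2
df/dy = 4y + (4) = 0 => y = -1
df/dz = 2z + (6) = 0 => z = -3
f(-2,-1,-3) = 1*(-2)^2 + 2*(-1)^2 + 1*(-3)^2 + 4*(-2) + 4*(-1) + 6*(-3) + 35 = 20
Hessian is diagonal with entries 2, 4, 2 > 0, confirmed minimum.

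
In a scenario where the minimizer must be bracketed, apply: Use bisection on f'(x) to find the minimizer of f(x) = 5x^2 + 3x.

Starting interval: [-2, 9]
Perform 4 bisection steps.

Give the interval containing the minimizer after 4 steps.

Finding critical point of f(x) = 5x^2 + 3x using bisection on f'(x) = 10x + 3.
f'(x) = 0 when x = -3/10.
Starting interval: [-2, 9]
Step 1: mid = 7/2, f'(mid) = 38, new interval = [-2, 7/2]
Step 2: mid = 3/4, f'(mid) = 21/2, new interval = [-2, 3/4]
Step 3: mid = -5/8, f'(mid) = -13/4, new interval = [-5/8, 3/4]
Step 4: mid = 1/16, f'(mid) = 29/8, new interval = [-5/8, 1/16]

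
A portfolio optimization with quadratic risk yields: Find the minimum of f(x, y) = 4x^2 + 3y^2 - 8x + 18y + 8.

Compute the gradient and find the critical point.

f(x,y) = 4x^2 + 3y^2 - 8x + 18y + 8
df/dx = 8x + (-8) = 0  =>  x = 1
df/dy = 6y + (18) = 0  =>  y = -3
f(1, -3) = 4*(1)^2 + 3*(-3)^2 + -8*(1) + 18*(-3) + 8 = -23
Hessian is diagonal with entries 8, 6 > 0, so this is a minimum.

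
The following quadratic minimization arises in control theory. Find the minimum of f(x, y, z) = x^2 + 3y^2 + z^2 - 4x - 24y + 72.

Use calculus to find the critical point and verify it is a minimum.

f(x,y,z) = x^2 + 3y^2 + z^2 - 4x - 24y + 72
df/dx = 2x + (-4) = 0 => x = 2
df/dy = 6y + (-24) = 0 => y = 4
df/dz = 2z + (0) = 0 => z = 0
f(2,4,0) = 1*(2)^2 + 3*(4)^2 + 1*(0)^2 + -4*(2) + -24*(4) + 72 = 20
Hessian is diagonal with entries 2, 6, 2 > 0, confirmed minimum.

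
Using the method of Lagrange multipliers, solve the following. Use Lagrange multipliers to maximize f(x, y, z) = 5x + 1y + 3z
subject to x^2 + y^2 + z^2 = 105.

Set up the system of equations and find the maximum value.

Lagrange conditions: 5 = 2*lambda*x, 1 = 2*lambda*y, 3 = 2*lambda*z
So x:5 = y:1 = z:3, i.e. x = 5t, y = 1t, z = 3t
Constraint: t^2*(5^2 + 1^2 + 3^2) = 105
  t^2 * 35 = 105  =>  t = sqrt(3)
Maximum = 5*5t + 1*1t + 3*3t = 35*sqrt(3) = sqrt(3675)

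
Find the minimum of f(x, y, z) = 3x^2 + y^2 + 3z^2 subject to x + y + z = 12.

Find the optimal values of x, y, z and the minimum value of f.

Using Lagrange multipliers on f = 3x^2 + y^2 + 3z^2 with constraint x + y + z = 12:
Conditions: 2*3*x = lambda, 2*1*y = lambda, 2*3*z = lambda
So x = lambda/6, y = lambda/2, z = lambda/6
Substituting into constraint: lambda * (5/6) = 12
lambda = 72/5
x = 12/5, y = 36/5, z = 12/5
Minimum value = 432/5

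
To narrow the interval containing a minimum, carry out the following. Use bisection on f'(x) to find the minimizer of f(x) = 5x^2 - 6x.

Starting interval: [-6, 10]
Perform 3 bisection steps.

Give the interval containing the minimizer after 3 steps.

Finding critical point of f(x) = 5x^2 - 6x using bisection on f'(x) = 10x + -6.
f'(x) = 0 when x = 3/5.
Starting interval: [-6, 10]
Step 1: mid = 2, f'(mid) = 14, new interval = [-6, 2]
Step 2: mid = -2, f'(mid) = -26, new interval = [-2, 2]
Step 3: mid = 0, f'(mid) = -6, new interval = [0, 2]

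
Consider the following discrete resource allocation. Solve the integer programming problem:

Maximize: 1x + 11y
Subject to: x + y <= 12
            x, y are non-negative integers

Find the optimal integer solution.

Objective: 1x + 11y, constraint: x + y <= 12
Coefficient of y is 11 > coefficient of x is 1, so allocate the entire budget to y.
Optimal: x = 0, y = 12, value = 132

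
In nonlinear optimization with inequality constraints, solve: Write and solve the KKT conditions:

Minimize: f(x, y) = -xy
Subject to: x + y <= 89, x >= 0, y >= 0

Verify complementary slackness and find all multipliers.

Problem: min -xy s.t. x + y <= 89 (multiplier lambda), x >= 0 (mu_x), y >= 0 (mu_y)
KKT stationarity: -y + lambda - mu_x = 0, -x + lambda - mu_y = 0, with lambda, mu_x, mu_y >= 0
Complementary slackness: lambda*(x + y - 89) = 0, mu_x*x = 0, mu_y*y = 0
If lambda = 0: y = -mu_x <= 0 and x = -mu_y <= 0 force x = y = 0 with f = 0; but x = y = 89/2 is feasible with f = -7921/4 < 0, so this is not the minimum. Hence lambda > 0 and x + y = 89.
Try x > 0, y > 0 (so mu_x = mu_y = 0): y = lambda, x = lambda => x = y = lambda
x + y = 89 => 2*lambda = 89 => lambda = 89/2
x* = y* = 89/2 > 0, consistent with mu_x = mu_y = 0.
(Any feasible point with x = 0 or y = 0 has f = 0 > -7921/4, so the minimum is not on those boundaries.)
min(-xy) = -7921/4 (i.e. max xy = 7921/4)
Multipliers: lambda = 89/2, mu_x = 0, mu_y = 0
Complementary slackness: lambda*(x + y - 89) = 89/2*(89/2 + 89/2 - 89) = 0, mu_x*x = 0*89/2 = 0, mu_y*y = 0*89/2 = 0. Satisfied.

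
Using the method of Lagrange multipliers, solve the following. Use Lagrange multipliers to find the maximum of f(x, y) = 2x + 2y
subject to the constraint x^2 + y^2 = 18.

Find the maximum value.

Set up Lagrange conditions: grad f = lambda * grad g
  2 = 2*lambda*x
  2 = 2*lambda*y
From these: x/y = 2/2, so x = 2t, y = 2t for some t.
Substitute into constraint: (2t)^2 + (2t)^2 = 18
  t^2 * 8 = 18
  t = sqrt(18/8)
Maximum = 2*x + 2*y = (2^2 + 2^2)*t = 8 * sqrt(18/8) = 12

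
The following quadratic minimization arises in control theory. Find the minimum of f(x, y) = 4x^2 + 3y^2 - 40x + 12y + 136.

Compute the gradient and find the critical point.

f(x,y) = 4x^2 + 3y^2 - 40x + 12y + 136
df/dx = 8x + (-40) = 0  =>  x = 5
df/dy = 6y + (12) = 0  =>  y = -2
f(5, -2) = 4*(5)^2 + 3*(-2)^2 + -40*(5) + 12*(-2) + 136 = 24
Hessian is diagonal with entries 8, 6 > 0, so this is a minimum.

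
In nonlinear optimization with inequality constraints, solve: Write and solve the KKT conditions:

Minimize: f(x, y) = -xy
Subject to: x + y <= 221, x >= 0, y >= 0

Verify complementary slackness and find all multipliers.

Problem: min -xy s.t. x + y <= 221 (multiplier lambda), x >= 0 (mu_x), y >= 0 (mu_y)
KKT stationarity: -y + lambda - mu_x = 0, -x + lambda - mu_y = 0, with lambda, mu_x, mu_y >= 0
Complementary slackness: lambda*(x + y - 221) = 0, mu_x*x = 0, mu_y*y = 0
If lambda = 0: y = -mu_x <= 0 and x = -mu_y <= 0 force x = y = 0 with f = 0; but x = y = 221/2 is feasible with f = -48841/4 < 0, so this is not the minimum. Hence lambda > 0 and x + y = 221.
Try x > 0, y > 0 (so mu_x = mu_y = 0): y = lambda, x = lambda => x = y = lambda
x + y = 221 => 2*lambda = 221 => lambda = 221/2
x* = y* = 221/2 > 0, consistent with mu_x = mu_y = 0.
(Any feasible point with x = 0 or y = 0 has f = 0 > -48841/4, so the minimum is not on those boundaries.)
min(-xy) = -48841/4 (i.e. max xy = 48841/4)
Multipliers: lambda = 221/2, mu_x = 0, mu_y = 0
Complementary slackness: lambda*(x + y - 221) = 221/2*(221/2 + 221/2 - 221) = 0, mu_x*x = 0*221/2 = 0, mu_y*y = 0*221/2 = 0. Satisfied.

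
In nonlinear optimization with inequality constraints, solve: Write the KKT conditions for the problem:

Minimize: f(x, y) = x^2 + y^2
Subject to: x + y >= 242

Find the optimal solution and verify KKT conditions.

KKT conditions for min x^2 + y^2 s.t. x + y >= 242:
Stationarity: 2x = mu, 2y = mu
So x = y = mu/2.
Complementary slackness: mu*(x + y - 242) = 0
Primal feasibility: x + y >= 242; dual feasibility: mu >= 0
If mu = 0 then x = y = 0, but 0 + 0 < 242 is infeasible, so the constraint is active.
Constraint active: x + y = 2*(mu/2) = 242 => mu = 242
x = y = 121, f = 29282
Verify: stationarity 2*121 = 242 = mu; primal 121 + 121 = 242 >= 242; dual mu = 242 >= 0; complementary slackness 242*(242 - 242) = 0. All KKT conditions hold.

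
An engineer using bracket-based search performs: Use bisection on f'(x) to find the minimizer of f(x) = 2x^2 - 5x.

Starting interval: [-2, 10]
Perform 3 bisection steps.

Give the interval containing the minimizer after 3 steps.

Finding critical point of f(x) = 2x^2 - 5x using bisection on f'(x) = 4x + -5.
f'(x) = 0 when x = 5/4.
Starting interval: [-2, 10]
Step 1: mid = 4, f'(mid) = 11, new interval = [-2, 4]
Step 2: mid = 1, f'(mid) = -1, new interval = [1, 4]
Step 3: mid = 5/2, f'(mid) = 5, new interval = [1, 5/2]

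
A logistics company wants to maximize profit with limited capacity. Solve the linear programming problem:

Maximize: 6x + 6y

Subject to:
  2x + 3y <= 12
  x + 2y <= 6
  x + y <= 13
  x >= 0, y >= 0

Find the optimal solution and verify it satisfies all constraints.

Feasible vertices: (0, 0), (0, 3), (6, 0)
Objective 6x + 6y at each vertex:
  (0, 0): 0
  (0, 3): 18
  (6, 0): 36
Maximum is 36 at (6, 0).
Verify constraints at (x, y) = (6, 0):
  2*6 + 3*0 = 12 <= 12 (active)
  1*6 + 2*0 = 6 <= 6 (active)
  1*6 + 1*0 = 6 <= 13
  x = 6 >= 0, y = 0 >= 0. All constraints satisfied.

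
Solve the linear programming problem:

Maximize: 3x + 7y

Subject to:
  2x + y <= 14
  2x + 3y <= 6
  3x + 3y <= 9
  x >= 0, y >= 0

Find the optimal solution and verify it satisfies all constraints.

Feasible vertices: (0, 0), (0, 2), (3, 0)
Objective 3x + 7y at each vertex:
  (0, 0): 0
  (0, 2): 14
  (3, 0): 9
Maximum is 14 at (0, 2).
Verify constraints at (x, y) = (0, 2):
  2*0 + 1*2 = 2 <= 14
  2*0 + 3*2 = 6 <= 6 (active)
  3*0 + 3*2 = 6 <= 9
  x = 0 >= 0, y = 2 >= 0. All constraints satisfied.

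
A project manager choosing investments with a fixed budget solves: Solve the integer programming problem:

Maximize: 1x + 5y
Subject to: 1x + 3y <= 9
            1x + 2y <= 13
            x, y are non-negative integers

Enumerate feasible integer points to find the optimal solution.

Constraint 1: 1x + 3y <= 9
Constraint 2: 1x + 2y <= 13
Feasible x range (need y >= 0): 0 <= x <= min(9/1, 13/1) => x in {0, ..., 9}.
Enumerate feasible integer points row by row (the coefficient of y is 5 > 0, so for each x the largest feasible y gives the best value):
  x = 0: y <= min((9 - 1*0)/3, (13 - 1*0)/2) => y in {0, ..., 3}; best 1*0 + 5*3 = 15
  x = 1: y <= min((9 - 1*1)/3, (13 - 1*1)/2) => y in {0, ..., 2}; best 1*1 + 5*2 = 11
  x = 2: y <= min((9 - 1*2)/3, (13 - 1*2)/2) => y in {0, ..., 2}; best 1*2 + 5*2 = 12
  x = 3: y <= min((9 - 1*3)/3, (13 - 1*3)/2) => y in {0, ..., 2}; best 1*3 + 5*2 = 13
  x = 4: y <= min((9 - 1*4)/3, (13 - 1*4)/2) => y in {0, ..., 1}; best 1*4 + 5*1 = 9
  x = 5: y <= min((9 - 1*5)/3, (13 - 1*5)/2) => y in {0, ..., 1}; best 1*5 + 5*1 = 10
  x = 6: y <= min((9 - 1*6)/3, (13 - 1*6)/2) => y in {0, ..., 1}; best 1*6 + 5*1 = 11
  x = 7: y <= min((9 - 1*7)/3, (13 - 1*7)/2) => y in {0}; best 1*7 + 5*0 = 7
  x = 8: y <= min((9 - 1*8)/3, (13 - 1*8)/2) => y in {0}; best 1*8 + 5*0 = 8
  x = 9: y <= min((9 - 1*9)/3, (13 - 1*9)/2) => y in {0}; best 1*9 + 5*0 = 9
The maximum 1x + 5y = 15 is achieved at x = 0, y = 3.
Check: 1*0 + 3*3 = 9 <= 9 and 1*0 + 2*3 = 6 <= 13.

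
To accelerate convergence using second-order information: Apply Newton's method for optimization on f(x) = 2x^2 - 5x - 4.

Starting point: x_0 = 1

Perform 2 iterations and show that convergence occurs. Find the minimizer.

f(x) = 2x^2 - 5x - 4, f'(x) = 4x + (-5), f''(x) = 4
Step 1: f'(1) = -1, x_1 = 1 - -1/4 = 5/4
Step 2: f'(5/4) = 0, x_2 = 5/4 (converged)
Newton's method converges in 1 step for quadratics.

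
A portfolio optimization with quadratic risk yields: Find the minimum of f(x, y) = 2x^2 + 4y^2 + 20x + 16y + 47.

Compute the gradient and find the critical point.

f(x,y) = 2x^2 + 4y^2 + 20x + 16y + 47
df/dx = 4x + (20) = 0  =>  x = -5
df/dy = 8y + (16) = 0  =>  y = -2
f(-5, -2) = 2*(-5)^2 + 4*(-2)^2 + 20*(-5) + 16*(-2) + 47 = -19
Hessian is diagonal with entries 4, 8 > 0, so this is a minimum.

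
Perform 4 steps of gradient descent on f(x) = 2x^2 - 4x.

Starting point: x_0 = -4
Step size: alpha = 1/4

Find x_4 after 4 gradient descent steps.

f(x) = 2x^2 - 4x, f'(x) = 4x + (-4)
Step 1: f'(-4) = -20, x_1 = -4 - 1/4 * -20 = 1
Step 2: f'(1) = 0, x_2 = 1 - 1/4 * 0 = 1
Step 3: f'(1) = 0, x_3 = 1 - 1/4 * 0 = 1
Step 4: f'(1) = 0, x_4 = 1 - 1/4 * 0 = 1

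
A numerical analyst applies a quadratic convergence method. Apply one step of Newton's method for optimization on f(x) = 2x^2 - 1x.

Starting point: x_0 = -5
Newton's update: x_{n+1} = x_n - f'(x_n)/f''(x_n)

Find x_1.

f(x) = 2x^2 - 1x
f'(x) = 4x + (-1), f''(x) = 4
Newton step: x_1 = x_0 - f'(x_0)/f''(x_0)
f'(-5) = -21
x_1 = -5 - -21/4 = 1/4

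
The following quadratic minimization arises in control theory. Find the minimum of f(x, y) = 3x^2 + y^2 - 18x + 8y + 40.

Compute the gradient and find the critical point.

f(x,y) = 3x^2 + y^2 - 18x + 8y + 40
df/dx = 6x + (-18) = 0  =>  x = 3
df/dy = 2y + (8) = 0  =>  y = -4
f(3, -4) = 3*(3)^2 + 1*(-4)^2 + -18*(3) + 8*(-4) + 40 = -3
Hessian is diagonal with entries 6, 2 > 0, so this is a minimum.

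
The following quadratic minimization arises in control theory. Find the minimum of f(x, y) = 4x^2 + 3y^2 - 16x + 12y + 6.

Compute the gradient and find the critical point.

f(x,y) = 4x^2 + 3y^2 - 16x + 12y + 6
df/dx = 8x + (-16) = 0  =>  x = 2
df/dy = 6y + (12) = 0  =>  y = -2
f(2, -2) = 4*(2)^2 + 3*(-2)^2 + -16*(2) + 12*(-2) + 6 = -22
Hessian is diagonal with entries 8, 6 > 0, so this is a minimum.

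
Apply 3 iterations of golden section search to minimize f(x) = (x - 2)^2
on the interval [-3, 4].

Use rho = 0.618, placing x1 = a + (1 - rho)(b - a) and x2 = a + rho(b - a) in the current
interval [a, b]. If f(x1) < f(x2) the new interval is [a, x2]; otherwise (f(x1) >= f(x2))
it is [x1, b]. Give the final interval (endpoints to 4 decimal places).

Golden section search for min of f(x) = (x - 2)^2 on [-3, 4].
Each step: x1 = a + (1 - rho)(b - a), x2 = a + rho(b - a); if f(x1) < f(x2) keep [a, x2], otherwise keep [x1, b].
Step 1: [-3.0000, 4.0000], x1=-0.3260 (f=5.4103), x2=1.3260 (f=0.4543); f(x1) > f(x2) => keep [-0.3260, 4.0000]
Step 2: [-0.3260, 4.0000], x1=1.3265 (f=0.4536), x2=2.3475 (f=0.1207); f(x1) > f(x2) => keep [1.3265, 4.0000]
Step 3: [1.3265, 4.0000], x1=2.3478 (f=0.1210), x2=2.9787 (f=0.9579); f(x1) < f(x2) => keep [1.3265, 2.9787]
Final interval: [1.3265, 2.9787]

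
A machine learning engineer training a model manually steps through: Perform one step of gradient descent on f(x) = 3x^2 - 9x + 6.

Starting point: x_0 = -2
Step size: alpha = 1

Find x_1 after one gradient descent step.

f(x) = 3x^2 - 9x + 6
f'(x) = 6x - 9
f'(-2) = 6*-2 + (-9) = -21
x_1 = x_0 - alpha * f'(x_0) = -2 - 1 * -21 = 19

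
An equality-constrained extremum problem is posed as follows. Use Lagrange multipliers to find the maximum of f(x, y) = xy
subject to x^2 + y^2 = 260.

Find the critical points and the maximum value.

Lagrange conditions: y = 2*lambda*x and x = 2*lambda*y
If x = 0 then y = 0, violating the constraint, so x, y != 0.
Dividing: y/x = x/y => x^2 = y^2 => y = x or y = -x
Constraint: 2x^2 = 260 => x^2 = 130 => x = +/-sqrt(130)
Critical points: (sqrt(130), sqrt(130)), (-sqrt(130), -sqrt(130)), (sqrt(130), -sqrt(130)), (-sqrt(130), sqrt(130))
  y = x:  xy = x^2 = 130  at (sqrt(130), sqrt(130)) and (-sqrt(130), -sqrt(130))
  y = -x: xy = -x^2 = -130 at (sqrt(130), -sqrt(130)) and (-sqrt(130), sqrt(130))
Maximum xy = 130 at (sqrt(130), sqrt(130)) and (-sqrt(130), -sqrt(130))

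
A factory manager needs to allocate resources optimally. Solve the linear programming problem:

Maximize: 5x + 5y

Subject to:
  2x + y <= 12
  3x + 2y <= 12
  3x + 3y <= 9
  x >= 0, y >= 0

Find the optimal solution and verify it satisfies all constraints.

Feasible vertices: (0, 0), (0, 3), (3, 0)
Objective 5x + 5y at each vertex:
  (0, 0): 0
  (0, 3): 15
  (3, 0): 15
Maximum is 15 at (0, 3).
Verify constraints at (x, y) = (0, 3):
  2*0 + 1*3 = 3 <= 12
  3*0 + 2*3 = 6 <= 12
  3*0 + 3*3 = 9 <= 9 (active)
  x = 0 >= 0, y = 3 >= 0. All constraints satisfied.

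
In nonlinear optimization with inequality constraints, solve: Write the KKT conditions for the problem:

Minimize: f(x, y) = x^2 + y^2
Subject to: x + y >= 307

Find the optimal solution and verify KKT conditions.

KKT conditions for min x^2 + y^2 s.t. x + y >= 307:
Stationarity: 2x = mu, 2y = mu
So x = y = mu/2.
Complementary slackness: mu*(x + y - 307) = 0
Primal feasibility: x + y >= 307; dual feasibility: mu >= 0
If mu = 0 then x = y = 0, but 0 + 0 < 307 is infeasible, so the constraint is active.
Constraint active: x + y = 2*(mu/2) = 307 => mu = 307
x = y = 307/2, f = 94249/2
Verify: stationarity 2*(307/2) = 307 = mu; primal 307/2 + 307/2 = 307 >= 307; dual mu = 307 >= 0; complementary slackness 307*(307 - 307) = 0. All KKT conditions hold.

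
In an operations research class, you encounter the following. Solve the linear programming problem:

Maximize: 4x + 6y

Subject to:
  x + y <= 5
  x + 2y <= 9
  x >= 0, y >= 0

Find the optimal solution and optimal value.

Feasible vertices: (0, 0), (0, 9/2), (1, 4), (5, 0)
Objective 4x + 6y at each:
  (0, 0): 0
  (0, 9/2): 27
  (1, 4): 28
  (5, 0): 20
Maximum is 28 at (1, 4).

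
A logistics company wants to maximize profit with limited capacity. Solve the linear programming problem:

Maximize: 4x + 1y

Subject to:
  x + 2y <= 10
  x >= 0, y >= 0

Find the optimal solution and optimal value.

The feasible region has vertices at [(0, 0), (10, 0), (0, 5)].
Checking objective 4x + 1y at each vertex:
  (0, 0): 4*0 + 1*0 = 0
  (10, 0): 4*10 + 1*0 = 40
  (0, 5): 4*0 + 1*5 = 5
Maximum is 40 at (10, 0).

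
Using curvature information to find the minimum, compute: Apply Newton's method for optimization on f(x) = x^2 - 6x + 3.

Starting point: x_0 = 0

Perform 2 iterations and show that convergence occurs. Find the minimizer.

f(x) = x^2 - 6x + 3, f'(x) = 2x + (-6), f''(x) = 2
Step 1: f'(0) = -6, x_1 = 0 - -6/2 = 3
Step 2: f'(3) = 0, x_2 = 3 (converged)
Newton's method converges in 1 step for quadratics.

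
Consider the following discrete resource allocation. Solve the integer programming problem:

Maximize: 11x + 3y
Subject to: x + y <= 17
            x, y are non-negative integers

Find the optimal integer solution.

Objective: 11x + 3y, constraint: x + y <= 17
Coefficient of x is 11 >= coefficient of y is 3, so allocate the entire budget to x.
Optimal: x = 17, y = 0, value = 187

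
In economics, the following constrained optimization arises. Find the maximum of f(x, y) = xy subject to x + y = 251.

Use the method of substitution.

Substitute y = 251 - x into f(x,y) = xy:
g(x) = x(251 - x) = 251x - x^2
g'(x) = 251 - 2x = 0  =>  x = 251/2
y = 251 - 251/2 = 251/2
Maximum value = (251/2) * (251/2) = 63001/4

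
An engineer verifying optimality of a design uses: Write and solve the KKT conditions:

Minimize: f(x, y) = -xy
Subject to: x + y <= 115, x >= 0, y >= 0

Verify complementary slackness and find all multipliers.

Problem: min -xy s.t. x + y <= 115 (multiplier lambda), x >= 0 (mu_x), y >= 0 (mu_y)
KKT stationarity: -y + lambda - mu_x = 0, -x + lambda - mu_y = 0, with lambda, mu_x, mu_y >= 0
Complementary slackness: lambda*(x + y - 115) = 0, mu_x*x = 0, mu_y*y = 0
If lambda = 0: y = -mu_x <= 0 and x = -mu_y <= 0 force x = y = 0 with f = 0; but x = y = 115/2 is feasible with f = -13225/4 < 0, so this is not the minimum. Hence lambda > 0 and x + y = 115.
Try x > 0, y > 0 (so mu_x = mu_y = 0): y = lambda, x = lambda => x = y = lambda
x + y = 115 => 2*lambda = 115 => lambda = 115/2
x* = y* = 115/2 > 0, consistent with mu_x = mu_y = 0.
(Any feasible point with x = 0 or y = 0 has f = 0 > -13225/4, so the minimum is not on those boundaries.)
min(-xy) = -13225/4 (i.e. max xy = 13225/4)
Multipliers: lambda = 115/2, mu_x = 0, mu_y = 0
Complementary slackness: lambda*(x + y - 115) = 115/2*(115/2 + 115/2 - 115) = 0, mu_x*x = 0*115/2 = 0, mu_y*y = 0*115/2 = 0. Satisfied.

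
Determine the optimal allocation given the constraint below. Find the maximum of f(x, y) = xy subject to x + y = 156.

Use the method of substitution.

Substitute y = 156 - x into f(x,y) = xy:
g(x) = x(156 - x) = 156x - x^2
g'(x) = 156 - 2x = 0  =>  x = 78
y = 156 - 78 = 78
Maximum value = 78 * 78 = 6084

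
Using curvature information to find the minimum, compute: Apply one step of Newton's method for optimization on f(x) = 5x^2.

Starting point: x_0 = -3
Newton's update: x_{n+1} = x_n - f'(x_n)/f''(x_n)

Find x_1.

f(x) = 5x^2
f'(x) = 10x + (0), f''(x) = 10
Newton step: x_1 = x_0 - f'(x_0)/f''(x_0)
f'(-3) = -30
x_1 = -3 - -30/10 = 0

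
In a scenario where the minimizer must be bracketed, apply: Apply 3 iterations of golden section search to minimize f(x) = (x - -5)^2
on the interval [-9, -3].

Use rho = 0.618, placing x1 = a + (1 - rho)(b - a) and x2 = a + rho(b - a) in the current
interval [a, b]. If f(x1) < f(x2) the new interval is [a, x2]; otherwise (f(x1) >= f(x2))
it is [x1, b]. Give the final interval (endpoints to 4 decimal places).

Golden section search for min of f(x) = (x - -5)^2 on [-9, -3].
Each step: x1 = a + (1 - rho)(b - a), x2 = a + rho(b - a); if f(x1) < f(x2) keep [a, x2], otherwise keep [x1, b].
Step 1: [-9.0000, -3.0000], x1=-6.7080 (f=2.9173), x2=-5.2920 (f=0.0853); f(x1) > f(x2) => keep [-6.7080, -3.0000]
Step 2: [-6.7080, -3.0000], x1=-5.2915 (f=0.0850), x2=-4.4165 (f=0.3405); f(x1) < f(x2) => keep [-6.7080, -4.4165]
Step 3: [-6.7080, -4.4165], x1=-5.8326 (f=0.6933), x2=-5.2918 (f=0.0852); f(x1) > f(x2) => keep [-5.8326, -4.4165]
Final interval: [-5.8326, -4.4165]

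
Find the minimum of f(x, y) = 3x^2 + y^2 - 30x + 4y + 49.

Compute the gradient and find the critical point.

f(x,y) = 3x^2 + y^2 - 30x + 4y + 49
df/dx = 6x + (-30) = 0  =>  x = 5
df/dy = 2y + (4) = 0  =>  y = -2
f(5, -2) = 3*(5)^2 + 1*(-2)^2 + -30*(5) + 4*(-2) + 49 = -30
Hessian is diagonal with entries 6, 2 > 0, so this is a minimum.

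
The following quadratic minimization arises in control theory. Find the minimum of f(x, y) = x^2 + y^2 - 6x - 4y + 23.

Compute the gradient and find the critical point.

f(x,y) = x^2 + y^2 - 6x - 4y + 23
df/dx = 2x + (-6) = 0  =>  x = 3
df/dy = 2y + (-4) = 0  =>  y = 2
f(3, 2) = 1*(3)^2 + 1*(2)^2 + -6*(3) + -4*(2) + 23 = 10
Hessian is diagonal with entries 2, 2 > 0, so this is a minimum.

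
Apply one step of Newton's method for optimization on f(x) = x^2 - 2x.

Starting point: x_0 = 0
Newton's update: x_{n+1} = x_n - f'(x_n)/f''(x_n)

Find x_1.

f(x) = x^2 - 2x
f'(x) = 2x + (-2), f''(x) = 2
Newton step: x_1 = x_0 - f'(x_0)/f''(x_0)
f'(0) = -2
x_1 = 0 - -2/2 = 1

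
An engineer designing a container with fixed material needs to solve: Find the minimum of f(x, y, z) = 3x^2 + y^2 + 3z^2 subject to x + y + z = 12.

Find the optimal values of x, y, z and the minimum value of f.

Using Lagrange multipliers on f = 3x^2 + y^2 + 3z^2 with constraint x + y + z = 12:
Conditions: 2*3*x = lambda, 2*1*y = lambda, 2*3*z = lambda
So x = lambda/6, y = lambda/2, z = lambda/6
Substituting into constraint: lambda * (5/6) = 12
lambda = 72/5
x = 12/5, y = 36/5, z = 12/5
Minimum value = 432/5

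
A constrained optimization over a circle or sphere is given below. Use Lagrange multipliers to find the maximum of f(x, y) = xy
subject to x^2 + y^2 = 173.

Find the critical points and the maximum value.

Lagrange conditions: y = 2*lambda*x and x = 2*lambda*y
If x = 0 then y = 0, violating the constraint, so x, y != 0.
Dividing: y/x = x/y => x^2 = y^2 => y = x or y = -x
Constraint: 2x^2 = 173 => x^2 = 173/2 => x = +/-sqrt(173/2)
Critical points: (sqrt(173/2), sqrt(173/2)), (-sqrt(173/2), -sqrt(173/2)), (sqrt(173/2), -sqrt(173/2)), (-sqrt(173/2), sqrt(173/2))
  y = x:  xy = x^2 = 173/2  at (sqrt(173/2), sqrt(173/2)) and (-sqrt(173/2), -sqrt(173/2))
  y = -x: xy = -x^2 = -173/2 at (sqrt(173/2), -sqrt(173/2)) and (-sqrt(173/2), sqrt(173/2))
Maximum xy = 173/2 at (sqrt(173/2), sqrt(173/2)) and (-sqrt(173/2), -sqrt(173/2))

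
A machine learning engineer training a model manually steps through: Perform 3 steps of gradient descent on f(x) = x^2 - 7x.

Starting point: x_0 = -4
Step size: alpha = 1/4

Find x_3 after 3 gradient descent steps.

f(x) = x^2 - 7x, f'(x) = 2x + (-7)
Step 1: f'(-4) = -15, x_1 = -4 - 1/4 * -15 = -1/4
Step 2: f'(-1/4) = -15/2, x_2 = -1/4 - 1/4 * -15/2 = 13/8
Step 3: f'(13/8) = -15/4, x_3 = 13/8 - 1/4 * -15/4 = 41/16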